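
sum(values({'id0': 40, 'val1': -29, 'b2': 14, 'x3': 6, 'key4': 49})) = 40 + (-29) + 14 + 6 + 49
= 80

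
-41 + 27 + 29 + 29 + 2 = 46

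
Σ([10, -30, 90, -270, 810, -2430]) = 10 + -30 + 90 + -270 + 810 + -2430
= -1820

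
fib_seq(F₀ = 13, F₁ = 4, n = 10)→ [13, 4, 17, 21, 38, 59, 97, 156, 253, 409]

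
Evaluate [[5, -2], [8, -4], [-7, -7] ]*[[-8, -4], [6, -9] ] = C[0][0] = (5)*(-8) + (-2)*(6) = -52
C[0][1] = (5)*(-4) + (-2)*(-9) = -2
C[1][0] = (8)*(-8) + (-4)*(6) = -88
C[1][1] = (8)*(-4) + (-4)*(-9) = 4
C[2][0] = (-7)*(-8) + (-7)*(6) = 14
C[2][1] = (-7)*(-4) + (-7)*(-9) = 91
= [[-52, -2], [-88, 4], [14, 91]]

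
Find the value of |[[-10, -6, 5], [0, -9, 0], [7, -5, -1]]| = (1)*(-10)*det([[-9, 0], [-5, -1]]) + (-1)*(-6)*det([[0, 0], [7, -1]]) + (1)*(5)*det([[0, -9], [7, -5]])
= -90 + 0 + 315
= 225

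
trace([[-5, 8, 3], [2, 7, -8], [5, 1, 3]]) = 5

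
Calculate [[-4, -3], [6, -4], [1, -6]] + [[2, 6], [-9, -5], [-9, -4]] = [[-2, 3], [-3, -9], [-8, -10]]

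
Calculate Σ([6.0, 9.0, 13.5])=28.5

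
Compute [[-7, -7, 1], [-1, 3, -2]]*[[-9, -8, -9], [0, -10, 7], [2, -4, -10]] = [[65, 122, 4], [5, -14, 50]]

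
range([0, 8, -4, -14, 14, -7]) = 28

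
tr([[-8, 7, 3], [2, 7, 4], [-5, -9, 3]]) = diagonal: (-8) + 7 + 3
= 2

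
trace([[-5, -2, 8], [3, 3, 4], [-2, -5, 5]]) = 3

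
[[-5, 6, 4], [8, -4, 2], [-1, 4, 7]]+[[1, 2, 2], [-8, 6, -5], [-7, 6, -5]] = [[-4, 8, 6], [0, 2, -3], [-8, 10, 2]]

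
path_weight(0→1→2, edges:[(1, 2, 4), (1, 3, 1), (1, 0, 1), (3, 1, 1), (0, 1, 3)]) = 7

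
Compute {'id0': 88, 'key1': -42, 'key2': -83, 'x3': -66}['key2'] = -83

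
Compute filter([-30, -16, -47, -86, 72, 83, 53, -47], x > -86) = [-30, -16, -47, 72, 83, 53, -47]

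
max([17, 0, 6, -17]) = 17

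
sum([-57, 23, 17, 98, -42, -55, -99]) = (-57) + 23 + 17 + 98 + (-42) + (-55) + (-99)
= -115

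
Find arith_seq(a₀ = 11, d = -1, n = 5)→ [11, 10, 9, 8, 7]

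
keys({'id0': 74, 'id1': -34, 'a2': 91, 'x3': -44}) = ['id0', 'id1', 'a2', 'x3']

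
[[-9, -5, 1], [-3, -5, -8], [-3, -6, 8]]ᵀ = [[-9, -3, -3], [-5, -5, -6], [1, -8, 8]]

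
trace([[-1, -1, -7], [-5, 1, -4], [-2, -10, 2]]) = diagonal: (-1) + 1 + 2
= 2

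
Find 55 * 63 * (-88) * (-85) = 25918200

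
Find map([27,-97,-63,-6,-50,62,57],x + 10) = [37, -87, -53, 4, -40, 72, 67]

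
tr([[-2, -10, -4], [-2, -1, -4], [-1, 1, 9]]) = 6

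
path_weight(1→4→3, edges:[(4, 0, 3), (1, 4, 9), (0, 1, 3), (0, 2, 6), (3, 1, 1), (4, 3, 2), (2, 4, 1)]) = w(1→4)=9 + w(4→3)=2
= 11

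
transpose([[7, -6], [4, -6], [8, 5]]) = [[7, 4, 8], [-6, -6, 5]]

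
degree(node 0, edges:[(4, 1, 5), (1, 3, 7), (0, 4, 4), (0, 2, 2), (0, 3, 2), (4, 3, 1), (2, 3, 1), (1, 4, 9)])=3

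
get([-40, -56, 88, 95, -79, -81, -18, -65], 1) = -56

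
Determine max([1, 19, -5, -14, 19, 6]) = 19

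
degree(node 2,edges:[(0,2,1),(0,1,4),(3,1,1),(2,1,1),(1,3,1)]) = incident: (0,2), (2,1)
= 2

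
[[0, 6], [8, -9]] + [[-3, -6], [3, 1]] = [[-3, 0], [11, -8]]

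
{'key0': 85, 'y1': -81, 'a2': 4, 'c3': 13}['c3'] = 13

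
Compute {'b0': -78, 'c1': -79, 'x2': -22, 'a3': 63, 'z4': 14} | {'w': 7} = {'b0': -78, 'c1': -79, 'x2': -22, 'a3': 63, 'z4': 14, 'w': 7}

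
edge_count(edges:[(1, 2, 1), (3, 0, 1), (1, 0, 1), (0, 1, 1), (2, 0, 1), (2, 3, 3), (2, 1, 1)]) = 7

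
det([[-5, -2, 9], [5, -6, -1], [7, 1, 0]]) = (1)*(-5)*det([[-6, -1], [1, 0]]) + (-1)*(-2)*det([[5, -1], [7, 0]]) + (1)*(9)*det([[5, -6], [7, 1]])
= -5 + 14 + 423
= 432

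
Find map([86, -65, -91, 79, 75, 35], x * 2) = 86*2=172, -65*2=-130, -91*2=-182, 79*2=158, 75*2=150, 35*2=70
= [172, -130, -182, 158, 150, 70]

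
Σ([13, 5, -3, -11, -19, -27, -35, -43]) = -120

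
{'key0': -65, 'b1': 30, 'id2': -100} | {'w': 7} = {'key0': -65, 'b1': 30, 'id2': -100, 'w': 7}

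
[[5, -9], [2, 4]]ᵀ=[[5, 2], [-9, 4]]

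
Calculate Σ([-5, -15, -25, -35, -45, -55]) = -180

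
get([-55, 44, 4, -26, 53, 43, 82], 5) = 43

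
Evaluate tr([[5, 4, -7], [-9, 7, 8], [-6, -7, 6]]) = 18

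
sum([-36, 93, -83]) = (-36) + 93 + (-83)
= -26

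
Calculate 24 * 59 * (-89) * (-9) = 1134216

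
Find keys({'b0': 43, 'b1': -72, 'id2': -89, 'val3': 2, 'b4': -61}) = ['b0', 'b1', 'id2', 'val3', 'b4']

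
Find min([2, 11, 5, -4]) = -4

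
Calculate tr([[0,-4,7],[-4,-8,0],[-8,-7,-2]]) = diagonal: 0 + (-8) + (-2)
= -10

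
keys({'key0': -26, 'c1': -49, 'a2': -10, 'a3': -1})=['key0', 'c1', 'a2', 'a3']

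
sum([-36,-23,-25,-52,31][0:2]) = -59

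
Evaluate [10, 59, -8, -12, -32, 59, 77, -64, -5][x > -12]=keep x where x > -12: 10✓, 59✓, -8✓, -12✗, -32✗, 59✓, 77✓, -64✗, -5✓
= [10, 59, -8, 59, 77, -5]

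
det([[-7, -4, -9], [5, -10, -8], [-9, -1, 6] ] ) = (1)*(-7)*det([[-10, -8], [-1, 6]]) + (-1)*(-4)*det([[5, -8], [-9, 6]]) + (1)*(-9)*det([[5, -10], [-9, -1]])
= 476 + -168 + 855
= 1163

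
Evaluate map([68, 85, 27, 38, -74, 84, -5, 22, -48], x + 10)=68+10=78, 85+10=95, 27+10=37, 38+10=48, -74+10=-64, 84+10=94, -5+10=5, 22+10=32, -48+10=-38
= [78, 95, 37, 48, -64, 94, 5, 32, -38]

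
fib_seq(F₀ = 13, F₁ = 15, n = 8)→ [13, 15, 28, 43, 71, 114, 185, 299]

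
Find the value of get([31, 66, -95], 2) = -95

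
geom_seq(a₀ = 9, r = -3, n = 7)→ a_0 = 9*(-3)^0 = 9
a_1 = 9*(-3)^1 = -27
a_2 = 9*(-3)^2 = 81
...
= [9, -27, 81, -243, 729, -2187, 6561]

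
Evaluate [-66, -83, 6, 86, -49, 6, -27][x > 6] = [86]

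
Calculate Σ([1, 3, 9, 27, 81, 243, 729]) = 1093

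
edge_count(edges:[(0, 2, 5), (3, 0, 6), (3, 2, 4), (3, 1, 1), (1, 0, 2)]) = 5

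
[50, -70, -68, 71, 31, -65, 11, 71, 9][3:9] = [71, 31, -65, 11, 71, 9]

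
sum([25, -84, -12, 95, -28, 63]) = 25 + (-84) + (-12) + 95 + (-28) + 63
= 59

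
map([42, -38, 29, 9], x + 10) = [52, -28, 39, 19]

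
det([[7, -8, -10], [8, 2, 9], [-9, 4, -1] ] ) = (1)*(7)*det([[2, 9], [4, -1]]) + (-1)*(-8)*det([[8, 9], [-9, -1]]) + (1)*(-10)*det([[8, 2], [-9, 4]])
= -266 + 584 + -500
= -182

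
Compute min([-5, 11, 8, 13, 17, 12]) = -5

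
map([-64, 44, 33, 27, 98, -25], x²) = [4096, 1936, 1089, 729, 9604, 625]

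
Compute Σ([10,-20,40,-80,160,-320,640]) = 430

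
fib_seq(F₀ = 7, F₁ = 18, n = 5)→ [7, 18, 25, 43, 68]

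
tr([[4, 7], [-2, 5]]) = diagonal: 4 + 5
= 9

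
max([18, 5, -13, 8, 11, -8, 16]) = 18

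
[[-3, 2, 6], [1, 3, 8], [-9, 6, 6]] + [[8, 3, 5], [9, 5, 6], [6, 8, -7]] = [[5, 5, 11], [10, 8, 14], [-3, 14, -1]]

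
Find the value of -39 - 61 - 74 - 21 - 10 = -205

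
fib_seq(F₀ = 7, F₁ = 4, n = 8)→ F_2 = F_1 + F_0 = 11
F_3 = F_2 + F_1 = 15
F_4 = F_3 + F_2 = 26
...
= [7, 4, 11, 15, 26, 41, 67, 108]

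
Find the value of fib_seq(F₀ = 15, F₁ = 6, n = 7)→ F_2 = F_1 + F_0 = 21
F_3 = F_2 + F_1 = 27
F_4 = F_3 + F_2 = 48
...
= [15, 6, 21, 27, 48, 75, 123]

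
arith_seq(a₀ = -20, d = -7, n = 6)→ a_0 = -20 + 0*-7 = -20
a_1 = -20 + 1*-7 = -27
a_2 = -20 + 2*-7 = -34
...
= [-20, -27, -34, -41, -48, -55]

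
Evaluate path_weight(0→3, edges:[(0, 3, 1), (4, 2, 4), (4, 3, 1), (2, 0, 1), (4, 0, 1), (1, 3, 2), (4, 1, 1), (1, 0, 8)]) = w(0→3)=1
= 1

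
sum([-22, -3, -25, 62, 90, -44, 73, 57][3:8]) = 238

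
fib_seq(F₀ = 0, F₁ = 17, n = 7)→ [0, 17, 17, 34, 51, 85, 136]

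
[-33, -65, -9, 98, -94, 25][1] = -65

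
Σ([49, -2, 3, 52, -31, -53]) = 49 + (-2) + 3 + 52 + (-31) + (-53)
= 18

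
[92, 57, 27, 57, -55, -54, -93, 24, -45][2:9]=[27, 57, -55, -54, -93, 24, -45]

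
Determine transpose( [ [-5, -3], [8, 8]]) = [[-5, 8], [-3, 8]]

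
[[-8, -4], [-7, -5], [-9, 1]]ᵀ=[[-8, -7, -9], [-4, -5, 1]]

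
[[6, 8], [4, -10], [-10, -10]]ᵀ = [[6, 4, -10], [8, -10, -10]]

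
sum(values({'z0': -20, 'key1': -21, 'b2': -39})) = -80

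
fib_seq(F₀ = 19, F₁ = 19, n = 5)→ F_2 = F_1 + F_0 = 38
F_3 = F_2 + F_1 = 57
F_4 = F_3 + F_2 = 95
= [19, 19, 38, 57, 95]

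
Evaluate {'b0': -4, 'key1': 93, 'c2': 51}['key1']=93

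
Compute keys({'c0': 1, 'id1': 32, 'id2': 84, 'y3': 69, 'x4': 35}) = ['c0', 'id1', 'id2', 'y3', 'x4']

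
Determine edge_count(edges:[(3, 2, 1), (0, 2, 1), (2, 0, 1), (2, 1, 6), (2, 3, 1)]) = 5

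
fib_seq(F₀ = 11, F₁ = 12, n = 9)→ F_2 = F_1 + F_0 = 23
F_3 = F_2 + F_1 = 35
F_4 = F_3 + F_2 = 58
...
= [11, 12, 23, 35, 58, 93, 151, 244, 395]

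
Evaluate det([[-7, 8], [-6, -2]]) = 62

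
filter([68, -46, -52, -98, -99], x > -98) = keep x where x > -98: 68✓, -46✓, -52✓, -98✗, -99✗
= [68, -46, -52]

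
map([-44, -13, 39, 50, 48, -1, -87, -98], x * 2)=-44*2=-88, -13*2=-26, 39*2=78, 50*2=100, 48*2=96, -1*2=-2, -87*2=-174, -98*2=-196
= [-88, -26, 78, 100, 96, -2, -174, -196]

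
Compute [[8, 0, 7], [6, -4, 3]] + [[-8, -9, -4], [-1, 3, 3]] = [[0, -9, 3], [5, -1, 6]]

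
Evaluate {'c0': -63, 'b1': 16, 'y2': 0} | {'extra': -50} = {'c0': -63, 'b1': 16, 'y2': 0, 'extra': -50}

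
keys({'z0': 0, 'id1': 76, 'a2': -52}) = ['z0', 'id1', 'a2']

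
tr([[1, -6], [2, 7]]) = diagonal: 1 + 7
= 8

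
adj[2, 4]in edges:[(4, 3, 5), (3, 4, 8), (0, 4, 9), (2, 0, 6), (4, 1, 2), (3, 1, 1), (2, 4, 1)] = 1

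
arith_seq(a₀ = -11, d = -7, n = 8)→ [-11, -18, -25, -32, -39, -46, -53, -60]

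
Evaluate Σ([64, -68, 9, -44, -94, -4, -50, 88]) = -99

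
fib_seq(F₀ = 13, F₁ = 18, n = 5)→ [13, 18, 31, 49, 80]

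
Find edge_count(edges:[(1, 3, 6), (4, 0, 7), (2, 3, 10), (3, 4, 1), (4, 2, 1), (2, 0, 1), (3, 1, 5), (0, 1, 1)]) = 8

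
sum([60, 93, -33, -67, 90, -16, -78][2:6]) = -26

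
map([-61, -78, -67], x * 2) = -61*2=-122, -78*2=-156, -67*2=-134
= [-122, -156, -134]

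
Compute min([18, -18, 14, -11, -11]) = -18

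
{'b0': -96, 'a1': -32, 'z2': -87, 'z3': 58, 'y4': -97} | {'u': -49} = {'b0': -96, 'a1': -32, 'z2': -87, 'z3': 58, 'y4': -97, 'u': -49}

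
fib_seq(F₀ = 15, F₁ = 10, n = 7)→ F_2 = F_1 + F_0 = 25
F_3 = F_2 + F_1 = 35
F_4 = F_3 + F_2 = 60
...
= [15, 10, 25, 35, 60, 95, 155]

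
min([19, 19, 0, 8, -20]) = -20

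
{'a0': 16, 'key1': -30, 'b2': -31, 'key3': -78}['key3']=-78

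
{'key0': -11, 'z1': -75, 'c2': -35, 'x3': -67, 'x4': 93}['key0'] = -11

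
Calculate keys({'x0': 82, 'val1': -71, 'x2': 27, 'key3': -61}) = ['x0', 'val1', 'x2', 'key3']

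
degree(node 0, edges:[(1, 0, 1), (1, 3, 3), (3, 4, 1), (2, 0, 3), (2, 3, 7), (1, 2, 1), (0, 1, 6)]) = incident: (1,0), (2,0), (0,1)
= 3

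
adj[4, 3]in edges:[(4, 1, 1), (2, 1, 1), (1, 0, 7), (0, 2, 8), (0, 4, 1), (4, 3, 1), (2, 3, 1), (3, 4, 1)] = 1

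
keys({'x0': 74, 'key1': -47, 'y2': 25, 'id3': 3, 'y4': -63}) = ['x0', 'key1', 'y2', 'id3', 'y4']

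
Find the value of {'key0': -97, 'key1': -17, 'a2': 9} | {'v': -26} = {'key0': -97, 'key1': -17, 'a2': 9, 'v': -26}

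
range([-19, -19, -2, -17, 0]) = 19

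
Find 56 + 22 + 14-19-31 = 42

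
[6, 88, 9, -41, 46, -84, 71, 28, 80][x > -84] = keep x where x > -84: 6✓, 88✓, 9✓, -41✓, 46✓, -84✗, 71✓, 28✓, 80✓
= [6, 88, 9, -41, 46, 71, 28, 80]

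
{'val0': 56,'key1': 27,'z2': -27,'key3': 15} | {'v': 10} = {'val0': 56, 'key1': 27, 'z2': -27, 'key3': 15, 'v': 10}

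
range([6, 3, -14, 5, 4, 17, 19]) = 33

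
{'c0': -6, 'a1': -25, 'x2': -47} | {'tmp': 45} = {'c0': -6, 'a1': -25, 'x2': -47, 'tmp': 45}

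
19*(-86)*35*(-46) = 2630740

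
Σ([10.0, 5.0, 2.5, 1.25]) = 10.0 + 5.0 + 2.5 + 1.25
= 18.75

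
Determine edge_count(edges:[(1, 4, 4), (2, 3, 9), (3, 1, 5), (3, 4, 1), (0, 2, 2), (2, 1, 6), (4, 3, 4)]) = 7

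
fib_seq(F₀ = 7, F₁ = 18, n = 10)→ F_2 = F_1 + F_0 = 25
F_3 = F_2 + F_1 = 43
F_4 = F_3 + F_2 = 68
...
= [7, 18, 25, 43, 68, 111, 179, 290, 469, 759]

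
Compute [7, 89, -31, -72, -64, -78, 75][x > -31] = keep x where x > -31: 7✓, 89✓, -31✗, -72✗, -64✗, -78✗, 75✓
= [7, 89, 75]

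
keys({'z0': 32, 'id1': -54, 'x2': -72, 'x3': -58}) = ['z0', 'id1', 'x2', 'x3']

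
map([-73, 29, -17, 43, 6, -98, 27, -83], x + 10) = -73+10=-63, 29+10=39, -17+10=-7, 43+10=53, 6+10=16, -98+10=-88, 27+10=37, -83+10=-73
= [-63, 39, -7, 53, 16, -88, 37, -73]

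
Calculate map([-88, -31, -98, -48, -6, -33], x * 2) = [-176, -62, -196, -96, -12, -66]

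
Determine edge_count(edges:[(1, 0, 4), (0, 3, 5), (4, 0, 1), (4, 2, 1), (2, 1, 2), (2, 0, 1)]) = 6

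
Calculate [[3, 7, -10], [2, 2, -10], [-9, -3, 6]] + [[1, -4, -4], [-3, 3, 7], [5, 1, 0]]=[[4, 3, -14], [-1, 5, -3], [-4, -2, 6]]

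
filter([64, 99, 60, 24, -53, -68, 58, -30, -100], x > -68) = [64, 99, 60, 24, -53, 58, -30]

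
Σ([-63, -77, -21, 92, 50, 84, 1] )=66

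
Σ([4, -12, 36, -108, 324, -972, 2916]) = 4 + -12 + 36 + -108 + 324 + -972 + 2916
= 2188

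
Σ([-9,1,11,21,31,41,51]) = 147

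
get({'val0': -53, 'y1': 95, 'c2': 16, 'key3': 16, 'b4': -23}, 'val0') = -53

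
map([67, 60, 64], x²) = (67)²=4489, (60)²=3600, (64)²=4096
= [4489, 3600, 4096]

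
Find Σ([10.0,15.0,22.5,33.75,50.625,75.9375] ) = 207.8125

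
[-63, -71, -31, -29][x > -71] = [-63, -31, -29]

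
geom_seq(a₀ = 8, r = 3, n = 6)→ [8, 24, 72, 216, 648, 1944]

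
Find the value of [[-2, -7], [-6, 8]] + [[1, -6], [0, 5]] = [[-1, -13], [-6, 13]]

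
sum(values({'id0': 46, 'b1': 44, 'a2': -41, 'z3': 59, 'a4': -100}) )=46 + 44 + (-41) + 59 + (-100)
= 8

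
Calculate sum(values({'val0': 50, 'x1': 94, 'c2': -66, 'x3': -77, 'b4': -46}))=-45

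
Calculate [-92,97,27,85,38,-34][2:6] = [27, 85, 38, -34]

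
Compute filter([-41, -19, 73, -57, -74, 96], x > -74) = keep x where x > -74: -41✓, -19✓, 73✓, -57✓, -74✗, 96✓
= [-41, -19, 73, -57, 96]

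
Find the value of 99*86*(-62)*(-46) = 24281928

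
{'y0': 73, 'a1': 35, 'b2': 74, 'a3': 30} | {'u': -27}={'y0': 73, 'a1': 35, 'b2': 74, 'a3': 30, 'u': -27}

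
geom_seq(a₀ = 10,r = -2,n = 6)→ a_0 = 10*(-2)^0 = 10
a_1 = 10*(-2)^1 = -20
a_2 = 10*(-2)^2 = 40
...
= [10, -20, 40, -80, 160, -320]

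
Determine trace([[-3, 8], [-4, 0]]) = diagonal: (-3) + 0
= -3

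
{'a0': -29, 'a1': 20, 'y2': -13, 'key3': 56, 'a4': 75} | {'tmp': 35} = {'a0': -29, 'a1': 20, 'y2': -13, 'key3': 56, 'a4': 75, 'tmp': 35}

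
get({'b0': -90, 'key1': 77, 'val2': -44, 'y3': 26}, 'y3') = 26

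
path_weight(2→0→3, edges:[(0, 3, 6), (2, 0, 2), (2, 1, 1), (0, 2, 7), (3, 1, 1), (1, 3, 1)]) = 8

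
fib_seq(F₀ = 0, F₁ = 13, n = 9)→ [0, 13, 13, 26, 39, 65, 104, 169, 273]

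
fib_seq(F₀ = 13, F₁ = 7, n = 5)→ [13, 7, 20, 27, 47]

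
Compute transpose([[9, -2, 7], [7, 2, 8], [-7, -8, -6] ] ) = [[9, 7, -7], [-2, 2, -8], [7, 8, -6]]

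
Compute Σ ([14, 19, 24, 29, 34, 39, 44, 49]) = 252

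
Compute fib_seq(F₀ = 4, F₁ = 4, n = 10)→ [4, 4, 8, 12, 20, 32, 52, 84, 136, 220]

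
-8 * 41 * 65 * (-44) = 938080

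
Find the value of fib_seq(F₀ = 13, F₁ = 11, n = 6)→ [13, 11, 24, 35, 59, 94]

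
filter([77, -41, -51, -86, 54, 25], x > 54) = keep x where x > 54: 77✓, -41✗, -51✗, -86✗, 54✗, 25✗
= [77]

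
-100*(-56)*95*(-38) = -20216000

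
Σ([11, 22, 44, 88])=11 + 22 + 44 + 88
= 165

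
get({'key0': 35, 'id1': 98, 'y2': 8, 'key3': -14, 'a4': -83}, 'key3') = -14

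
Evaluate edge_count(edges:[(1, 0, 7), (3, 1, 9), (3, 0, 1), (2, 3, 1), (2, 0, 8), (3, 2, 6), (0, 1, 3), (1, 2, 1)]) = 8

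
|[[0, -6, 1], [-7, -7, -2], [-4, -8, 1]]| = -62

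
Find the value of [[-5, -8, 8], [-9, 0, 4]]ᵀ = [[-5, -9], [-8, 0], [8, 4]]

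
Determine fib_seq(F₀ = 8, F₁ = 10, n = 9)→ [8, 10, 18, 28, 46, 74, 120, 194, 314]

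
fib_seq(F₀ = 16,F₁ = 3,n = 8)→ [16, 3, 19, 22, 41, 63, 104, 167]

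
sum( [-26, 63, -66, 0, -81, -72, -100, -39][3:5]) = slice → [0, -81]
0 + (-81)
= -81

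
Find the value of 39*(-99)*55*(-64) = 13590720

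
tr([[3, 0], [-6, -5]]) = diagonal: 3 + (-5)
= -2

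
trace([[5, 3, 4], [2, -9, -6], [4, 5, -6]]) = -10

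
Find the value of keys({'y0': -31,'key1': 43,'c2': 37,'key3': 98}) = ['y0', 'key1', 'c2', 'key3']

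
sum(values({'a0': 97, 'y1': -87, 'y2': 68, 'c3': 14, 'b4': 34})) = 126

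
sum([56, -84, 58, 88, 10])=56 + (-84) + 58 + 88 + 10
= 128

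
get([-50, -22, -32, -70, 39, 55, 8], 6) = 8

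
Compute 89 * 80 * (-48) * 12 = -4101120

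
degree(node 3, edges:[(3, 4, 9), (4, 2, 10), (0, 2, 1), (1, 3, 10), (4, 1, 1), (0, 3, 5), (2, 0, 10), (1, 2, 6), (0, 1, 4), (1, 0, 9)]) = incident: (3,4), (1,3), (0,3)
= 3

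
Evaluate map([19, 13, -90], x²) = (19)²=361, (13)²=169, (-90)²=8100
= [361, 169, 8100]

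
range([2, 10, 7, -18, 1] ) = 28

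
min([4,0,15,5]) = 0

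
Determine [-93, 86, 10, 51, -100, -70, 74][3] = 51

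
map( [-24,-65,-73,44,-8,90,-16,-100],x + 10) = -24+10=-14, -65+10=-55, -73+10=-63, 44+10=54, -8+10=2, 90+10=100, -16+10=-6, -100+10=-90
= [-14, -55, -63, 54, 2, 100, -6, -90]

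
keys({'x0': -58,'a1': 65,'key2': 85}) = ['x0', 'a1', 'key2']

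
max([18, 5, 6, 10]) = 18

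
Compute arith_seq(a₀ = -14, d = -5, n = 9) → a_0 = -14 + 0*-5 = -14
a_1 = -14 + 1*-5 = -19
a_2 = -14 + 2*-5 = -24
...
= [-14, -19, -24, -29, -34, -39, -44, -49, -54]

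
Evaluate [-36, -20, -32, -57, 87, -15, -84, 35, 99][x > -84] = [-36, -20, -32, -57, 87, -15, 35, 99]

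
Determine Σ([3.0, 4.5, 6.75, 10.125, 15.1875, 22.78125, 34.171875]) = 3.0 + 4.5 + 6.75 + 10.125 + 15.1875 + 22.78125 + 34.171875
= 96.515625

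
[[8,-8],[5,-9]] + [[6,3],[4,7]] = [[14, -5], [9, -2]]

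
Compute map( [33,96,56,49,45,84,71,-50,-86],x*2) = [66, 192, 112, 98, 90, 168, 142, -100, -172]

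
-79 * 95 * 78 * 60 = -35123400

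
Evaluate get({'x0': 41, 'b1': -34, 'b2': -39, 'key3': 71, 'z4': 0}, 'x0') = 41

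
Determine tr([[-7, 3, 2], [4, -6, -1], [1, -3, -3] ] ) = diagonal: (-7) + (-6) + (-3)
= -16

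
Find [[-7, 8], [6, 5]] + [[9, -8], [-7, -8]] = [[2, 0], [-1, -3]]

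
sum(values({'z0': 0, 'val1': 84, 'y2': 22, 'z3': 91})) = 0 + 84 + 22 + 91
= 197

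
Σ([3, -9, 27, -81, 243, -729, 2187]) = 1641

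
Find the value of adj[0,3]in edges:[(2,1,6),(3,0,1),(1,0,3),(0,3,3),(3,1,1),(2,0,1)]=3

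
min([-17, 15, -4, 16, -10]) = -17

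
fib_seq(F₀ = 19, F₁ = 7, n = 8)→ [19, 7, 26, 33, 59, 92, 151, 243]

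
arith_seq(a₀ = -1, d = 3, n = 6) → [-1, 2, 5, 8, 11, 14]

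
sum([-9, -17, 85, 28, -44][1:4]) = slice → [-17, 85, 28]
(-17) + 85 + 28
= 96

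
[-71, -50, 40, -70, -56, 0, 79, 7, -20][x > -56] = keep x where x > -56: -71✗, -50✓, 40✓, -70✗, -56✗, 0✓, 79✓, 7✓, -20✓
= [-50, 40, 0, 79, 7, -20]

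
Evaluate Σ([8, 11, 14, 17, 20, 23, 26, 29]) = 148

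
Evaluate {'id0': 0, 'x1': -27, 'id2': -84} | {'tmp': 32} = {'id0': 0, 'x1': -27, 'id2': -84, 'tmp': 32}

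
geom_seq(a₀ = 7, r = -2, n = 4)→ a_0 = 7*(-2)^0 = 7
a_1 = 7*(-2)^1 = -14
a_2 = 7*(-2)^2 = 28
...
= [7, -14, 28, -56]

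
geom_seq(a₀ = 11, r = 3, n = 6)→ a_0 = 11*3^0 = 11
a_1 = 11*3^1 = 33
a_2 = 11*3^2 = 99
...
= [11, 33, 99, 297, 891, 2673]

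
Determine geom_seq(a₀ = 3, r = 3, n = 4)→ [3, 9, 27, 81]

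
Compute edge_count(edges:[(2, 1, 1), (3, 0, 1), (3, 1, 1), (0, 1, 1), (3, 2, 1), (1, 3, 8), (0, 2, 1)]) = 7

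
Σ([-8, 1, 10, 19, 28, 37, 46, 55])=(-8) + 1 + 10 + 19 + 28 + 37 + 46 + 55
= 188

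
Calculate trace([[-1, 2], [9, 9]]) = 8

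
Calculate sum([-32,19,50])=37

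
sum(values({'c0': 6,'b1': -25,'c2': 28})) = 6 + (-25) + 28
= 9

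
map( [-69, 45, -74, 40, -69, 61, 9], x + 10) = -69+10=-59, 45+10=55, -74+10=-64, 40+10=50, -69+10=-59, 61+10=71, 9+10=19
= [-59, 55, -64, 50, -59, 71, 19]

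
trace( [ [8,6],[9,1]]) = 9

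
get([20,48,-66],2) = -66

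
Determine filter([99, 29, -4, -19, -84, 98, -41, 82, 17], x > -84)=keep x where x > -84: 99✓, 29✓, -4✓, -19✓, -84✗, 98✓, -41✓, 82✓, 17✓
= [99, 29, -4, -19, 98, -41, 82, 17]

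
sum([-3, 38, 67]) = 102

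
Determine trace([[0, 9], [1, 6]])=diagonal: 0 + 6
= 6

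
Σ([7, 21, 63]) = 7 + 21 + 63
= 91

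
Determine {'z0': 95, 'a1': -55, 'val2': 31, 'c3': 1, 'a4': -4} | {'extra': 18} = {'z0': 95, 'a1': -55, 'val2': 31, 'c3': 1, 'a4': -4, 'extra': 18}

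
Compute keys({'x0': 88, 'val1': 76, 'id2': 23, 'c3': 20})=['x0', 'val1', 'id2', 'c3']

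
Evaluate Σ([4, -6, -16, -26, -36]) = -80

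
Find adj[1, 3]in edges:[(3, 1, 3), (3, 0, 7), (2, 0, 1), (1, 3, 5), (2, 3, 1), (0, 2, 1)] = 5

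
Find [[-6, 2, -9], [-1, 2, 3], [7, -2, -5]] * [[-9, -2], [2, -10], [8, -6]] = [[-14, 46], [37, -36], [-107, 36]]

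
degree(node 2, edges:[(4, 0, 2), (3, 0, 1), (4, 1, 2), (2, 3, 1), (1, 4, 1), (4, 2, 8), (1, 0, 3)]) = 2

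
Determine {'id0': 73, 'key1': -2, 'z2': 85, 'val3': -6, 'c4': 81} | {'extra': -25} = {'id0': 73, 'key1': -2, 'z2': 85, 'val3': -6, 'c4': 81, 'extra': -25}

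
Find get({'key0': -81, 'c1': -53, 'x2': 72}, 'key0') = -81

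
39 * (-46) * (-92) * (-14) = -2310672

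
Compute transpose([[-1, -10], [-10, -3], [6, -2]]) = [[-1, -10, 6], [-10, -3, -2]]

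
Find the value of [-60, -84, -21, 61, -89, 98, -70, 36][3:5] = [61, -89]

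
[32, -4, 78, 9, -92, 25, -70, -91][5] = 25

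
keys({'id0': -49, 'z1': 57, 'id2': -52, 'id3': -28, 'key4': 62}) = ['id0', 'z1', 'id2', 'id3', 'key4']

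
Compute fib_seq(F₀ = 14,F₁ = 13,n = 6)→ [14, 13, 27, 40, 67, 107]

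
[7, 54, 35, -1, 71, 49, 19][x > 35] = [54, 71, 49]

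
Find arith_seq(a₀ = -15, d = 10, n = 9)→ [-15, -5, 5, 15, 25, 35, 45, 55, 65]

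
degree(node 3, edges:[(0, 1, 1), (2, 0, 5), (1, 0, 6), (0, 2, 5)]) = incident: none
= 0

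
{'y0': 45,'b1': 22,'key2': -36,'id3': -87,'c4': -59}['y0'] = 45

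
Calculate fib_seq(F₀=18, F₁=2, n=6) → F_2 = F_1 + F_0 = 20
F_3 = F_2 + F_1 = 22
F_4 = F_3 + F_2 = 42
...
= [18, 2, 20, 22, 42, 64]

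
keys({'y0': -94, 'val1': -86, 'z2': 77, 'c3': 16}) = ['y0', 'val1', 'z2', 'c3']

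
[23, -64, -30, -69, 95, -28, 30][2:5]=[-30, -69, 95]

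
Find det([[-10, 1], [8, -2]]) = (-10)*(-2) - (1)*(8)
= 12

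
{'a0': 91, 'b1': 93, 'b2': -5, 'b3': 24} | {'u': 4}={'a0': 91, 'b1': 93, 'b2': -5, 'b3': 24, 'u': 4}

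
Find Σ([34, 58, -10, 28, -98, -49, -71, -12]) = -120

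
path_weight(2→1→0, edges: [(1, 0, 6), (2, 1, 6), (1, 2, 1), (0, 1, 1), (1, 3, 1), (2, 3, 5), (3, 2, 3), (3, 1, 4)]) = w(2→1)=6 + w(1→0)=6
= 12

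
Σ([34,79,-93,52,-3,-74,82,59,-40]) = 34 + 79 + (-93) + 52 + (-3) + (-74) + 82 + 59 + (-40)
= 96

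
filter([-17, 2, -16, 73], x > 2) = [73]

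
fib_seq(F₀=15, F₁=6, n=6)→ F_2 = F_1 + F_0 = 21
F_3 = F_2 + F_1 = 27
F_4 = F_3 + F_2 = 48
...
= [15, 6, 21, 27, 48, 75]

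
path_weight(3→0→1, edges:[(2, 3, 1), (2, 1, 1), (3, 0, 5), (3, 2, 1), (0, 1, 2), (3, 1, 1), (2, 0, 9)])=w(3→0)=5 + w(0→1)=2
= 7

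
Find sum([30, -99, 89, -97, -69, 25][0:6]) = -121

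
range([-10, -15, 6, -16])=22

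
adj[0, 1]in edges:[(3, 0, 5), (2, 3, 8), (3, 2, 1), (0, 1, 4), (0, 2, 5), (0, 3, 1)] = 4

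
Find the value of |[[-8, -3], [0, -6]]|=(-8)*(-6) - (-3)*(0)
= 48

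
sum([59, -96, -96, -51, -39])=59 + (-96) + (-96) + (-51) + (-39)
= -223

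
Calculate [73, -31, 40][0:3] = [73, -31, 40]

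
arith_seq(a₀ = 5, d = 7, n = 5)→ a_0 = 5 + 0*7 = 5
a_1 = 5 + 1*7 = 12
a_2 = 5 + 2*7 = 19
...
= [5, 12, 19, 26, 33]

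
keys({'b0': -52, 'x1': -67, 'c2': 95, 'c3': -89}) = ['b0', 'x1', 'c2', 'c3']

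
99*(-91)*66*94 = -55891836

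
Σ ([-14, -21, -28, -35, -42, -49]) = -189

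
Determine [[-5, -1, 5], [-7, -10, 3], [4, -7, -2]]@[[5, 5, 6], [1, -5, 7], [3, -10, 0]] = C[0][0] = (-5)*(5) + (-1)*(1) + (5)*(3) = -11
C[0][1] = (-5)*(5) + (-1)*(-5) + (5)*(-10) = -70
C[0][2] = (-5)*(6) + (-1)*(7) + (5)*(0) = -37
C[1][0] = (-7)*(5) + (-10)*(1) + (3)*(3) = -36
C[1][1] = (-7)*(5) + (-10)*(-5) + (3)*(-10) = -15
C[1][2] = (-7)*(6) + (-10)*(7) + (3)*(0) = -112
... (3 more cells)
= [[-11, -70, -37], [-36, -15, -112], [7, 75, -25]]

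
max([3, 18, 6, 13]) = 18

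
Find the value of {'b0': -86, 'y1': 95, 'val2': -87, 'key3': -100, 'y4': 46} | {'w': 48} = {'b0': -86, 'y1': 95, 'val2': -87, 'key3': -100, 'y4': 46, 'w': 48}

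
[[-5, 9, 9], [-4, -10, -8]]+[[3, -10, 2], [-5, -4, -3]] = [[-2, -1, 11], [-9, -14, -11]]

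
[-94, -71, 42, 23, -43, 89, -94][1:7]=[-71, 42, 23, -43, 89, -94]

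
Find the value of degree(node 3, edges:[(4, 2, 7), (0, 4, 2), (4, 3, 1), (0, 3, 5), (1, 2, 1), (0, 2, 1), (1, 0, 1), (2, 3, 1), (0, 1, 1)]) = incident: (4,3), (0,3), (2,3)
= 3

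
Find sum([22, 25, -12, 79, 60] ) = 174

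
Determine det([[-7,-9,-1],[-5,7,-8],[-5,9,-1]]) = -760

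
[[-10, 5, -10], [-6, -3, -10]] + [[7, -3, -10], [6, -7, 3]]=[[-3, 2, -20], [0, -10, -7]]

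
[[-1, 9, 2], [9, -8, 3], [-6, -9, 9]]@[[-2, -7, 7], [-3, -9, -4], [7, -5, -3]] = [[-11, -84, -49], [27, -6, 86], [102, 78, -33]]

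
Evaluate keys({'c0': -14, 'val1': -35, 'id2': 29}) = ['c0', 'val1', 'id2']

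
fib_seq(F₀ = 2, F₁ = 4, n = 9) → F_2 = F_1 + F_0 = 6
F_3 = F_2 + F_1 = 10
F_4 = F_3 + F_2 = 16
...
= [2, 4, 6, 10, 16, 26, 42, 68, 110]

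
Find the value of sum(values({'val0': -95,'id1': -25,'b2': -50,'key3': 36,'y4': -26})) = -160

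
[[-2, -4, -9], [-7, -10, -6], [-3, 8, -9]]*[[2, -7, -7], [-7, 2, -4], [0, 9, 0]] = [[24, -75, 30], [56, -25, 89], [-62, -44, -11]]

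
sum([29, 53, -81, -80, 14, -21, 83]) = 29 + 53 + (-81) + (-80) + 14 + (-21) + 83
= -3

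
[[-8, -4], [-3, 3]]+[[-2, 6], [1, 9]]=[[-10, 2], [-2, 12]]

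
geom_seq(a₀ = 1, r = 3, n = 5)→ [1, 3, 9, 27, 81]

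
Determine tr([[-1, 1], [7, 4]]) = 3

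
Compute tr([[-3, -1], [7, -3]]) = -6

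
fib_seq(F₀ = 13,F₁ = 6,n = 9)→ [13, 6, 19, 25, 44, 69, 113, 182, 295]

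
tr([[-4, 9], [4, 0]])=-4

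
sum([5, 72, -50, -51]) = 5 + 72 + (-50) + (-51)
= -24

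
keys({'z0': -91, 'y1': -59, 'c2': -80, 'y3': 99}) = ['z0', 'y1', 'c2', 'y3']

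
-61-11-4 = -76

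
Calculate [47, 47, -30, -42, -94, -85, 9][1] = 47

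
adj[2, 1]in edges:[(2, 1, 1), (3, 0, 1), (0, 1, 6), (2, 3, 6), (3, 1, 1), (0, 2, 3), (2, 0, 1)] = 1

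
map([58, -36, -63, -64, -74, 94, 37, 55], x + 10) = [68, -26, -53, -54, -64, 104, 47, 65]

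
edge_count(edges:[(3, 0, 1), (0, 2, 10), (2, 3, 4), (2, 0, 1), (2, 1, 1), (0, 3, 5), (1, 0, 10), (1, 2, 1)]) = 8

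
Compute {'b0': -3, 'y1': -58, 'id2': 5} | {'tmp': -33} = {'b0': -3, 'y1': -58, 'id2': 5, 'tmp': -33}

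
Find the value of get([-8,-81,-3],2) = -3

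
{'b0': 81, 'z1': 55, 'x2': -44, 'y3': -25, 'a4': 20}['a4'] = 20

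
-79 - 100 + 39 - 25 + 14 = -151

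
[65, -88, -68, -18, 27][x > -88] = [65, -68, -18, 27]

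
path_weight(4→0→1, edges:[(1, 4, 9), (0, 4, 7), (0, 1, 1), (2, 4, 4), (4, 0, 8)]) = w(4→0)=8 + w(0→1)=1
= 9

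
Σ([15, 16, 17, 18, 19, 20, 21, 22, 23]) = 171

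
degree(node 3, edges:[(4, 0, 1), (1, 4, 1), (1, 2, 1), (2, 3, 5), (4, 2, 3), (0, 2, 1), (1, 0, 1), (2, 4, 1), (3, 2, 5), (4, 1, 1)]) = 2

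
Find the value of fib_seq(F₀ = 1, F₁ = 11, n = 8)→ [1, 11, 12, 23, 35, 58, 93, 151]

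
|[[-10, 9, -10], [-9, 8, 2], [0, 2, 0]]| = 220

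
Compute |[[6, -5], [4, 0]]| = (6)*(0) - (-5)*(4)
= 20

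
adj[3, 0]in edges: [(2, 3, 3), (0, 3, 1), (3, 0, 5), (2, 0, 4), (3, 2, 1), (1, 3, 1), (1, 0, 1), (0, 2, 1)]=5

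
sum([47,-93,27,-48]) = 47 + (-93) + 27 + (-48)
= -67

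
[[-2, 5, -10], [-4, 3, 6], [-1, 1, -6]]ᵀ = [[-2, -4, -1], [5, 3, 1], [-10, 6, -6]]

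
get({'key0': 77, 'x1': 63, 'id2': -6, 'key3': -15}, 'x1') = 63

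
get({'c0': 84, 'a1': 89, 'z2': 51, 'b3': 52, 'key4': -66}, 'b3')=52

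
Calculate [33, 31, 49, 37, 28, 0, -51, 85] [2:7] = [49, 37, 28, 0, -51]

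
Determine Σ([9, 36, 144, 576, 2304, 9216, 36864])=49149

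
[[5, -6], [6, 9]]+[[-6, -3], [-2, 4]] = [[-1, -9], [4, 13]]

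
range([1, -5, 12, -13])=25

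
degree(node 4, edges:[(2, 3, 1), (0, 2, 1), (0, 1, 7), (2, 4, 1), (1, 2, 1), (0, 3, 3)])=1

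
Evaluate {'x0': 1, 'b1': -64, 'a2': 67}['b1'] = -64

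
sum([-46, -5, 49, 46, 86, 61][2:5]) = slice → [49, 46, 86]
49 + 46 + 86
= 181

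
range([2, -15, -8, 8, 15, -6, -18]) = 33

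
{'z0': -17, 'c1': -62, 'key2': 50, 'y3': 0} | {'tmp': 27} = {'z0': -17, 'c1': -62, 'key2': 50, 'y3': 0, 'tmp': 27}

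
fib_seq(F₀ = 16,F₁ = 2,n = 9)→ [16, 2, 18, 20, 38, 58, 96, 154, 250]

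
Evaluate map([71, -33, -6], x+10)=71+10=81, -33+10=-23, -6+10=4
= [81, -23, 4]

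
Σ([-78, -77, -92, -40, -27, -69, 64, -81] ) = -400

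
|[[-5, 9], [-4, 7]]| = (-5)*(7) - (9)*(-4)
= 1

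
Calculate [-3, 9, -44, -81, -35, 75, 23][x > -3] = [9, 75, 23]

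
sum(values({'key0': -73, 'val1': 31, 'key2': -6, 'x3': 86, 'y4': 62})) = (-73) + 31 + (-6) + 86 + 62
= 100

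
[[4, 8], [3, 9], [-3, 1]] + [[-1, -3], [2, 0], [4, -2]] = [[3, 5], [5, 9], [1, -1]]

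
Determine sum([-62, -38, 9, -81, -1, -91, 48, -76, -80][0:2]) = -100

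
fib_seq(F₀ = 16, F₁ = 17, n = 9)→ F_2 = F_1 + F_0 = 33
F_3 = F_2 + F_1 = 50
F_4 = F_3 + F_2 = 83
...
= [16, 17, 33, 50, 83, 133, 216, 349, 565]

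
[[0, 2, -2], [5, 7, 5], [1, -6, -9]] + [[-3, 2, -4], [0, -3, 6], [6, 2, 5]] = [[-3, 4, -6], [5, 4, 11], [7, -4, -4]]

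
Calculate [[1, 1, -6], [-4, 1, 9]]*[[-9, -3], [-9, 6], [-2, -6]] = [[-6, 39], [9, -36]]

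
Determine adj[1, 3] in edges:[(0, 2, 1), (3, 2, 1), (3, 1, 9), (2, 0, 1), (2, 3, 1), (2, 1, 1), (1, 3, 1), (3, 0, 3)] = 1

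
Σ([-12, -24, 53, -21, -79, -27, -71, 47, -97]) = (-12) + (-24) + 53 + (-21) + (-79) + (-27) + (-71) + 47 + (-97)
= -231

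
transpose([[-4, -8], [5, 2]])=[[-4, 5], [-8, 2]]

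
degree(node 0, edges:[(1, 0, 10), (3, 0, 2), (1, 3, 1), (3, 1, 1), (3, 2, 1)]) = incident: (1,0), (3,0)
= 2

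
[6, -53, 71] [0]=6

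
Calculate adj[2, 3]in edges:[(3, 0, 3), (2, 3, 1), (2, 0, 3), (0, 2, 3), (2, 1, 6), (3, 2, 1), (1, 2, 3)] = 1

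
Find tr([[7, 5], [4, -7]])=diagonal: 7 + (-7)
= 0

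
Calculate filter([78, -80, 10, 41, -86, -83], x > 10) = [78, 41]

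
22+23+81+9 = 135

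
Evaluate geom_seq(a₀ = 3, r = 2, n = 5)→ a_0 = 3*2^0 = 3
a_1 = 3*2^1 = 6
a_2 = 3*2^2 = 12
...
= [3, 6, 12, 24, 48]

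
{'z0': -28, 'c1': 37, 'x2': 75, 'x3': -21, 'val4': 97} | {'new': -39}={'z0': -28, 'c1': 37, 'x2': 75, 'x3': -21, 'val4': 97, 'new': -39}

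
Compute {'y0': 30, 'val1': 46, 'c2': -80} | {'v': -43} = {'y0': 30, 'val1': 46, 'c2': -80, 'v': -43}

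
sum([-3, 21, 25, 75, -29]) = (-3) + 21 + 25 + 75 + (-29)
= 89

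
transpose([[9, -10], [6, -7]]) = [[9, 6], [-10, -7]]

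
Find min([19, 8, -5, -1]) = -5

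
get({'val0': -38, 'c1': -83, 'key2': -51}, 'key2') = -51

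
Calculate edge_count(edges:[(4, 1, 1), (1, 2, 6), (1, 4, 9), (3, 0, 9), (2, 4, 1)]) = 5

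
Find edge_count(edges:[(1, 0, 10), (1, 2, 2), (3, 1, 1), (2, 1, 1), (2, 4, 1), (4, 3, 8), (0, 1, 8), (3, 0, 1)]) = 8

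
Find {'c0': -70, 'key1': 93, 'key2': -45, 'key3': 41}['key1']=93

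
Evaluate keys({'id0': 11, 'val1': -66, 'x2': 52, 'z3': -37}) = ['id0', 'val1', 'x2', 'z3']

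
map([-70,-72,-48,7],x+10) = -70+10=-60, -72+10=-62, -48+10=-38, 7+10=17
= [-60, -62, -38, 17]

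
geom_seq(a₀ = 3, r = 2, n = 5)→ [3, 6, 12, 24, 48]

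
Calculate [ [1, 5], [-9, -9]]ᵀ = [[1, -9], [5, -9]]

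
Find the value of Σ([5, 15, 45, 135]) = 5 + 15 + 45 + 135
= 200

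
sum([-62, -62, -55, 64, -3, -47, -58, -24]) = (-62) + (-62) + (-55) + 64 + (-3) + (-47) + (-58) + (-24)
= -247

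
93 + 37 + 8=138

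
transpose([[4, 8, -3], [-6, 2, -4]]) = [[4, -6], [8, 2], [-3, -4]]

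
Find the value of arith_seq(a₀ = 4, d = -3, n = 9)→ [4, 1, -2, -5, -8, -11, -14, -17, -20]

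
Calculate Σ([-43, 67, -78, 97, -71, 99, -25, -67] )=(-43) + 67 + (-78) + 97 + (-71) + 99 + (-25) + (-67)
= -21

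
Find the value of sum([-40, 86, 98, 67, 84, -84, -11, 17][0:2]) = slice → [-40, 86]
(-40) + 86
= 46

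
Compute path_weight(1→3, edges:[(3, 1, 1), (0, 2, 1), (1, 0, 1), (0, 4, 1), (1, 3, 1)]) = 1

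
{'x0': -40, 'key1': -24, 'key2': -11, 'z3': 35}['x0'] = -40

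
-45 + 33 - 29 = -41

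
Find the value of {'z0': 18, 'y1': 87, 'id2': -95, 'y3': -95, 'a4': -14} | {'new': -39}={'z0': 18, 'y1': 87, 'id2': -95, 'y3': -95, 'a4': -14, 'new': -39}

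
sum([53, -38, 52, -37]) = 53 + (-38) + 52 + (-37)
= 30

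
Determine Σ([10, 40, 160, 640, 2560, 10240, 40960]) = 54610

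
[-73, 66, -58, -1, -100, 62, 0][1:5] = [66, -58, -1, -100]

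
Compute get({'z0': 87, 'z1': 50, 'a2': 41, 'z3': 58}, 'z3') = 58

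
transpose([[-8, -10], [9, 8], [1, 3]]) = [[-8, 9, 1], [-10, 8, 3]]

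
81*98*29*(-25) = -5755050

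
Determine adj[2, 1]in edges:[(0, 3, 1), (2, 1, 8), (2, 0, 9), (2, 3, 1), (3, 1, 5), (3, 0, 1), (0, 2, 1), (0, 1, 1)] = 8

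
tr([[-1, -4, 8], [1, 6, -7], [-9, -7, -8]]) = -3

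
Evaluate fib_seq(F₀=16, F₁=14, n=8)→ F_2 = F_1 + F_0 = 30
F_3 = F_2 + F_1 = 44
F_4 = F_3 + F_2 = 74
...
= [16, 14, 30, 44, 74, 118, 192, 310]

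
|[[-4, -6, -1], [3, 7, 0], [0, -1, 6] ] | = -57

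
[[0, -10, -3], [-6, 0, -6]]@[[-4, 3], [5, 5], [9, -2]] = [[-77, -44], [-30, -6]]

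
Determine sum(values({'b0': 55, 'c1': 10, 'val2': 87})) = 55 + 10 + 87
= 152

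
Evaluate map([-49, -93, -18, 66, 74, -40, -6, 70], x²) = (-49)²=2401, (-93)²=8649, (-18)²=324, (66)²=4356, (74)²=5476, (-40)²=1600, (-6)²=36, (70)²=4900
= [2401, 8649, 324, 4356, 5476, 1600, 36, 4900]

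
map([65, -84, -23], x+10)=[75, -74, -13]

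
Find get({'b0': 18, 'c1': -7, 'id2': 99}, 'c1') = -7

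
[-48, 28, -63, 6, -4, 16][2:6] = [-63, 6, -4, 16]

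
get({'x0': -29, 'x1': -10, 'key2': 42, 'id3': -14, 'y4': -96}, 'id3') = -14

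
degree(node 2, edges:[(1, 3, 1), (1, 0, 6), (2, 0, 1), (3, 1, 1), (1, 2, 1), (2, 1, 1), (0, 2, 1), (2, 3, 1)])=incident: (2,0), (1,2), (2,1), (0,2), (2,3)
= 5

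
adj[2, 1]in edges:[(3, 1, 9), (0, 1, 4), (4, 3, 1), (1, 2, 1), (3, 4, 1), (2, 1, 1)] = 1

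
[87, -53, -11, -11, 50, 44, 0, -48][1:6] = [-53, -11, -11, 50, 44]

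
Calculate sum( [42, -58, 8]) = 42 + (-58) + 8
= -8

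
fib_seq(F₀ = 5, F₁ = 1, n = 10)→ F_2 = F_1 + F_0 = 6
F_3 = F_2 + F_1 = 7
F_4 = F_3 + F_2 = 13
...
= [5, 1, 6, 7, 13, 20, 33, 53, 86, 139]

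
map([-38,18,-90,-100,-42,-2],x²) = [1444, 324, 8100, 10000, 1764, 4]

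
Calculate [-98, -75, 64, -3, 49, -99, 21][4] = 49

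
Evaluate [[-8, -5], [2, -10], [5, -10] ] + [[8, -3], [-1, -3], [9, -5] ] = [[0, -8], [1, -13], [14, -15]]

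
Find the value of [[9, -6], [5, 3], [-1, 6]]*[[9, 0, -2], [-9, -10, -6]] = [[135, 60, 18], [18, -30, -28], [-63, -60, -34]]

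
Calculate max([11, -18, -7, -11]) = 11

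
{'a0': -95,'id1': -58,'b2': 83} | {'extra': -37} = {'a0': -95, 'id1': -58, 'b2': 83, 'extra': -37}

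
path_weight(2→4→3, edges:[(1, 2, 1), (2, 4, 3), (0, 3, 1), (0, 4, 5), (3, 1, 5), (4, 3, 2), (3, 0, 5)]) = w(2→4)=3 + w(4→3)=2
= 5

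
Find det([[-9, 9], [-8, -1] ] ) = 81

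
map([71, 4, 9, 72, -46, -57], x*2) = [142, 8, 18, 144, -92, -114]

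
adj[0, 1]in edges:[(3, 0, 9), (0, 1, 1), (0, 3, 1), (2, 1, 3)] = 1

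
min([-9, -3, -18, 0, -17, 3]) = -18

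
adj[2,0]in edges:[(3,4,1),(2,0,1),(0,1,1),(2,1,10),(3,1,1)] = 1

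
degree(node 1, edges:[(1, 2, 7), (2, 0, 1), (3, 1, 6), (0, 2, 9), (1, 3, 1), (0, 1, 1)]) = 4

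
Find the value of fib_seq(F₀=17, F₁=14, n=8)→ F_2 = F_1 + F_0 = 31
F_3 = F_2 + F_1 = 45
F_4 = F_3 + F_2 = 76
...
= [17, 14, 31, 45, 76, 121, 197, 318]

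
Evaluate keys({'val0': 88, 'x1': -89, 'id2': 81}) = ['val0', 'x1', 'id2']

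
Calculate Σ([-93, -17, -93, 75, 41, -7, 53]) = (-93) + (-17) + (-93) + 75 + 41 + (-7) + 53
= -41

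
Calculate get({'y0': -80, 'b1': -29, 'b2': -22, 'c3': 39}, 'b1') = -29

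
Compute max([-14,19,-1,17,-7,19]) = 19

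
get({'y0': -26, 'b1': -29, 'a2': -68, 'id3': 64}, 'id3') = 64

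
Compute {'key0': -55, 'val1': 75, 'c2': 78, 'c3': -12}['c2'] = 78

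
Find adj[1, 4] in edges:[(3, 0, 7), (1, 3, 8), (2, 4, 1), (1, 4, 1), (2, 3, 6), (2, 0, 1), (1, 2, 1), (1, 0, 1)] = 1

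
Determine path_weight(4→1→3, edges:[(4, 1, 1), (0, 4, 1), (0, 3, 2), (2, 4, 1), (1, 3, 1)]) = w(4→1)=1 + w(1→3)=1
= 2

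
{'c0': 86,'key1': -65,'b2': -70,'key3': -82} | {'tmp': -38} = {'c0': 86, 'key1': -65, 'b2': -70, 'key3': -82, 'tmp': -38}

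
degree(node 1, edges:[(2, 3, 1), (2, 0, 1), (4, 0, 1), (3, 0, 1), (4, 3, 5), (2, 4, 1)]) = 0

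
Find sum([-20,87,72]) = (-20) + 87 + 72
= 139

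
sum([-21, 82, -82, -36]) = -57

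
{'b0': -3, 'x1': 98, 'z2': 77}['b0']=-3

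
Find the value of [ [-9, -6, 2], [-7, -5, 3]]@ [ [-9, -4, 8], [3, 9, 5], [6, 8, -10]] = [[75, -2, -122], [66, 7, -111]]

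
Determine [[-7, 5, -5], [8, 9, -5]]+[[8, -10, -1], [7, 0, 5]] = [[1, -5, -6], [15, 9, 0]]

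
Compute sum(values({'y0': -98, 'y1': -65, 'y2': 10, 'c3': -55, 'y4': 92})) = (-98) + (-65) + 10 + (-55) + 92
= -116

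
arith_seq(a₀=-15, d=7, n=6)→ a_0 = -15 + 0*7 = -15
a_1 = -15 + 1*7 = -8
a_2 = -15 + 2*7 = -1
...
= [-15, -8, -1, 6, 13, 20]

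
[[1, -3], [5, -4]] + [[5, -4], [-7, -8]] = [[6, -7], [-2, -12]]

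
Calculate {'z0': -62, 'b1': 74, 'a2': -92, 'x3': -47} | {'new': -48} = {'z0': -62, 'b1': 74, 'a2': -92, 'x3': -47, 'new': -48}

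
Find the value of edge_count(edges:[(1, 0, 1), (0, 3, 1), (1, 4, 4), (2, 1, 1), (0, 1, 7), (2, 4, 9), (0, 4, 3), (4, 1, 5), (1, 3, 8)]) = 9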